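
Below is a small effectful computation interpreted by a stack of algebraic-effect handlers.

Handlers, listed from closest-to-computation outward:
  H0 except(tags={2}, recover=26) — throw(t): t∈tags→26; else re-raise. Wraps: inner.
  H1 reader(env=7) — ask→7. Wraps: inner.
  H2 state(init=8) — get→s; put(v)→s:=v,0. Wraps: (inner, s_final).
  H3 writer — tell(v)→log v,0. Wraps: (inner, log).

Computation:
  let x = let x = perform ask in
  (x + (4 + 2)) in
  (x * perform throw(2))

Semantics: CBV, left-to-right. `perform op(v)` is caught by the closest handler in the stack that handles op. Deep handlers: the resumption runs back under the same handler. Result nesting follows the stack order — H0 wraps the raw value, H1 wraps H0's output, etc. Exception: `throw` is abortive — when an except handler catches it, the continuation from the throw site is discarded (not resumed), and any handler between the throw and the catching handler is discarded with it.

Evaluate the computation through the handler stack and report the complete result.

Answer: ((26, 8), ())

Step-by-step:
ask @ H1 ⇒ 7
throw(2) @ H0 caught ⇒ 26
H1 returns 26
H2 returns (26, 8)
H3 returns ((26, 8), ())
= ((26, 8), ())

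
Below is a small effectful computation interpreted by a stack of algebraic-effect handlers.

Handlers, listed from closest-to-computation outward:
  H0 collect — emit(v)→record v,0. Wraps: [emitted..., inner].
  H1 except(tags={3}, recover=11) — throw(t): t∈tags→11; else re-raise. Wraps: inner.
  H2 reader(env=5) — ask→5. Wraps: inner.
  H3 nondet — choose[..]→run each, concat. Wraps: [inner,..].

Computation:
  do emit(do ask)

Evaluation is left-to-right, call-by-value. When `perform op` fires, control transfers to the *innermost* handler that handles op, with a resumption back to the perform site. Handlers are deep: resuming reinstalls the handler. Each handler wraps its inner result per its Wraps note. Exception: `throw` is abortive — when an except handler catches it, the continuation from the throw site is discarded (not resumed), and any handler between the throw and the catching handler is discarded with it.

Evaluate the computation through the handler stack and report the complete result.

Answer: [[5, 0]]

Step-by-step:
ask @ H2 ⇒ 5
emit(5) @ H0 ⇒ out+=5
H0 returns [5, 0]
H1 returns [5, 0]
H2 returns [5, 0]
H3 returns [[5, 0]]
= [[5, 0]]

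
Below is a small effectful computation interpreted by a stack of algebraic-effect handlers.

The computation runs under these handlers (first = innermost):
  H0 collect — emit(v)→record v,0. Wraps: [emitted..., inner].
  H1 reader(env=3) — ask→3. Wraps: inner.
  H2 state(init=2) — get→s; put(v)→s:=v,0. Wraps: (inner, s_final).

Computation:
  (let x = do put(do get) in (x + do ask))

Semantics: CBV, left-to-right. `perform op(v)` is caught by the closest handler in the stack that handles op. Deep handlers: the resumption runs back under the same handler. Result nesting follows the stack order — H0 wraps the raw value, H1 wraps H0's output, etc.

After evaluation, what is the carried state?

Answer: 2

Working:
get @ H2 ⇒ 2
put(2) @ H2 ⇒ s:=2
ask @ H1 ⇒ 3
H0 returns [3]
H1 returns [3]
H2 returns ([3], 2)
= ([3], 2)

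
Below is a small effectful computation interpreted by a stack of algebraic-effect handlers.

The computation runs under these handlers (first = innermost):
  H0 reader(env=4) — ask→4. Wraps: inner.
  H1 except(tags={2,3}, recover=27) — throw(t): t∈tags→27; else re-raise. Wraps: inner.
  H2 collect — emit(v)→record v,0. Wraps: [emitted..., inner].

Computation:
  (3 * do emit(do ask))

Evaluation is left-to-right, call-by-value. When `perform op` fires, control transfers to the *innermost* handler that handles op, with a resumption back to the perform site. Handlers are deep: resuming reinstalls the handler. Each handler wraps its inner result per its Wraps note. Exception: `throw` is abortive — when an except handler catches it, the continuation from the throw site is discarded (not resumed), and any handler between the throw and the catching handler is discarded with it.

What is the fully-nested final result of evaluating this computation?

Answer: [4, 0]

Working:
ask @ H0 ⇒ 4
emit(4) @ H2 ⇒ out+=4
H0 returns 0
H1 returns 0
H2 returns [4, 0]
= [4, 0]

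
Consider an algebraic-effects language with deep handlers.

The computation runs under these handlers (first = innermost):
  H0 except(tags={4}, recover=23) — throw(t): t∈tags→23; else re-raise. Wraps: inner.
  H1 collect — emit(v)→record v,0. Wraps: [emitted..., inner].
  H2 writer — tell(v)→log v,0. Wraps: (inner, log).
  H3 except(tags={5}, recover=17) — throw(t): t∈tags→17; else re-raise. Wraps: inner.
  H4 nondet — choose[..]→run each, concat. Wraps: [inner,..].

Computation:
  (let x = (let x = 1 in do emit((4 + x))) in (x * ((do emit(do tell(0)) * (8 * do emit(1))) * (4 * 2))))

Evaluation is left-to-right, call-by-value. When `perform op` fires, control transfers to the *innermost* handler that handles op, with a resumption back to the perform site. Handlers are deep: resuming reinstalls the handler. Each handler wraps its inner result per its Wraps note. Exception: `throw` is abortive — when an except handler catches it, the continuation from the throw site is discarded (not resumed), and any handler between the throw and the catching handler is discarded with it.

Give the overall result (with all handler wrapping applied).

Working:
emit(5) @ H1 ⇒ out+=5
tell(0) @ H2 ⇒ log+=0
emit(0) @ H1 ⇒ out+=0
emit(1) @ H1 ⇒ out+=1
H0 returns 0
H1 returns [5, 0, 1, 0]
H2 returns ([5, 0, 1, 0], (0))
H3 returns ([5, 0, 1, 0], (0))
H4 returns [([5, 0, 1, 0], (0))]
= [([5, 0, 1, 0], (0))]

Answer: [([5, 0, 1, 0], (0))]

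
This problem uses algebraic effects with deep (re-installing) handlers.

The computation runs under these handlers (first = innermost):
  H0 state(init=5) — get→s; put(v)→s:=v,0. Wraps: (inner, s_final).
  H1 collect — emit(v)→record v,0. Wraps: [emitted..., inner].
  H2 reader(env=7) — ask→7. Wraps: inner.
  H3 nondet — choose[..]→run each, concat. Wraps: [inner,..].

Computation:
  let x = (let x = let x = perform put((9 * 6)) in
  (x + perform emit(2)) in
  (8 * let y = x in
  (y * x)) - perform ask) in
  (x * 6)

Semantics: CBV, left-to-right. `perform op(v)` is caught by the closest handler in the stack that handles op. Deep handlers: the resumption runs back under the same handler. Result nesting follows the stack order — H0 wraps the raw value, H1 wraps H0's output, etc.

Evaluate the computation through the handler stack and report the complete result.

Answer: [[2, (-42, 54)]]

Evaluation trace:
put(54) @ H0 ⇒ s:=54
emit(2) @ H1 ⇒ out+=2
ask @ H2 ⇒ 7
H0 returns (-42, 54)
H1 returns [2, (-42, 54)]
H2 returns [2, (-42, 54)]
H3 returns [[2, (-42, 54)]]
= [[2, (-42, 54)]]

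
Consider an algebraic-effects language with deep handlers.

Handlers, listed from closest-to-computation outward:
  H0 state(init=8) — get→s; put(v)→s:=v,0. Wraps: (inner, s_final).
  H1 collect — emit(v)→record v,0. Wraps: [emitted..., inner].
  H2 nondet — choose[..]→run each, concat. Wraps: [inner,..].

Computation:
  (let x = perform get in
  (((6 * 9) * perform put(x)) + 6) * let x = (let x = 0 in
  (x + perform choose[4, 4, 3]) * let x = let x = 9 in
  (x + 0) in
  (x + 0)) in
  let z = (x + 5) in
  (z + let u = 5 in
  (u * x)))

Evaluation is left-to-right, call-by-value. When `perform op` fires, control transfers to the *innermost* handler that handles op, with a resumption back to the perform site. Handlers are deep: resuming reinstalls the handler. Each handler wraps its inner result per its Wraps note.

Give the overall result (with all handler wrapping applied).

Step-by-step:
get @ H0 ⇒ 8
put(8) @ H0 ⇒ s:=8
choose[4, 4, 3] @ H2
  branch[0] choose=4:
    H0 returns (1326, 8)
    H1 returns [(1326, 8)]
    H2 returns [[(1326, 8)]]
  branch[1] choose=4:
    H0 returns (1326, 8)
    H1 returns [(1326, 8)]
    H2 returns [[(1326, 8)]]
  branch[2] choose=3:
    H0 returns (1002, 8)
    H1 returns [(1002, 8)]
    H2 returns [[(1002, 8)]]
= [[(1326, 8)], [(1326, 8)], [(1002, 8)]]

Answer: [[(1326, 8)], [(1326, 8)], [(1002, 8)]]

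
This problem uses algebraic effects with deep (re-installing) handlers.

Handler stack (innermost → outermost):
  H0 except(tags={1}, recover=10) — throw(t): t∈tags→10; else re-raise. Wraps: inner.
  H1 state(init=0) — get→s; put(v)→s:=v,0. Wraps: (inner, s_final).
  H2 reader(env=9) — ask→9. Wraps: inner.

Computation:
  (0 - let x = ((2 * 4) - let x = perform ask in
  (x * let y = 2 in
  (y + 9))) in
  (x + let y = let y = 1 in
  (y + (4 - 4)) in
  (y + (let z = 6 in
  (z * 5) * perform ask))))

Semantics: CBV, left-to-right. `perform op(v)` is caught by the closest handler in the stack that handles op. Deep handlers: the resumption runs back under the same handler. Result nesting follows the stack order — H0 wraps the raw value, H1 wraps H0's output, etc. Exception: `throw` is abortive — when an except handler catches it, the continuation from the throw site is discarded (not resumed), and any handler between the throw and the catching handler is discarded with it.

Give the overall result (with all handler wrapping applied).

Evaluation trace:
ask @ H2 ⇒ 9
ask @ H2 ⇒ 9
H0 returns -180
H1 returns (-180, 0)
H2 returns (-180, 0)
= (-180, 0)

Answer: (-180, 0)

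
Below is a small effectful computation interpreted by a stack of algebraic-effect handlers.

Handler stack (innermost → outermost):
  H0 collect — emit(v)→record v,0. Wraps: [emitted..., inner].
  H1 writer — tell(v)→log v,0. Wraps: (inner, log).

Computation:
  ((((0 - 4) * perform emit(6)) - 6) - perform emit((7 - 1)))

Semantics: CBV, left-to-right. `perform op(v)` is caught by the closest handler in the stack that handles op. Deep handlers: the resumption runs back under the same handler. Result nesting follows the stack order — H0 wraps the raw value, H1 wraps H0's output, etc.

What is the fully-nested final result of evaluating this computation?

Evaluation trace:
emit(6) @ H0 ⇒ out+=6
emit(6) @ H0 ⇒ out+=6
H0 returns [6, 6, -6]
H1 returns ([6, 6, -6], ())
= ([6, 6, -6], ())

Answer: ([6, 6, -6], ())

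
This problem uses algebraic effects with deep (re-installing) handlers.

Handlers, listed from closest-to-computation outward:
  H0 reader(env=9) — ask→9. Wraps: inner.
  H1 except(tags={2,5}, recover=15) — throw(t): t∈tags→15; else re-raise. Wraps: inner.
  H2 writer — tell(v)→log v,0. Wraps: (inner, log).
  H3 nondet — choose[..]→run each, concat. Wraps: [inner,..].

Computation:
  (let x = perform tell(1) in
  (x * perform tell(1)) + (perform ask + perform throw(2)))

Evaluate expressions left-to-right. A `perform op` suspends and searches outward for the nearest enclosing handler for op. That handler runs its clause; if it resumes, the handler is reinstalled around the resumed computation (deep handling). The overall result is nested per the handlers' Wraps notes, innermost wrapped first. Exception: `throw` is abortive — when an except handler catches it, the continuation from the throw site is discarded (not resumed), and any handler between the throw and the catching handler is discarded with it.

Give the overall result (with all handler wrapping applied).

Answer: [(15, (1, 1))]

Working:
tell(1) @ H2 ⇒ log+=1
tell(1) @ H2 ⇒ log+=1
ask @ H0 ⇒ 9
throw(2) @ H1 caught ⇒ 15
H2 returns (15, (1, 1))
H3 returns [(15, (1, 1))]
= [(15, (1, 1))]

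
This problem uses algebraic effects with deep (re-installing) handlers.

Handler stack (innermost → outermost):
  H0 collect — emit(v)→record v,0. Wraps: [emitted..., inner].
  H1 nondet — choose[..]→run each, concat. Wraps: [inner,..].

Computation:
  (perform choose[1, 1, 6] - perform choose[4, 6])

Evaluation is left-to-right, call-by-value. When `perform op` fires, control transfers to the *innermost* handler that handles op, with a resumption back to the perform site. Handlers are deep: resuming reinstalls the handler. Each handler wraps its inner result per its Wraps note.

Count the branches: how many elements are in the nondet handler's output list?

Answer: 6

Step-by-step:
choose[1, 1, 6] @ H1
  branch[0] choose=1:
    choose[4, 6] @ H1
      branch[0] choose=4:
        H0 returns [-3]
        H1 returns [[-3]]
      branch[1] choose=6:
        H0 returns [-5]
        H1 returns [[-5]]
  branch[1] choose=1:
    choose[4, 6] @ H1
      branch[0] choose=4:
        H0 returns [-3]
        H1 returns [[-3]]
      branch[1] choose=6:
        H0 returns [-5]
        H1 returns [[-5]]
  branch[2] choose=6:
    choose[4, 6] @ H1
      branch[0] choose=4:
        H0 returns [2]
        H1 returns [[2]]
      branch[1] choose=6:
        H0 returns [0]
        H1 returns [[0]]
= [[-3], [-5], [-3], [-5], [2], [0]]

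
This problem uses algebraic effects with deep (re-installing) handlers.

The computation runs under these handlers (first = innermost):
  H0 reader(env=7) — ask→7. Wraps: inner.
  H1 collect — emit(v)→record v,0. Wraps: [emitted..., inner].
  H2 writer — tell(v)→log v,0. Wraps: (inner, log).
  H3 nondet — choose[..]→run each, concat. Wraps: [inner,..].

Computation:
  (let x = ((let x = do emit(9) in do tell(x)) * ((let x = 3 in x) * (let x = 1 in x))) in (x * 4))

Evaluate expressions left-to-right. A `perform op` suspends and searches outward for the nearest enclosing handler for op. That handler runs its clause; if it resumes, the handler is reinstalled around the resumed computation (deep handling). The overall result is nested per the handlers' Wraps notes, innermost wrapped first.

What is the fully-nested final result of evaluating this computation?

Answer: [([9, 0], (0))]

Evaluation trace:
emit(9) @ H1 ⇒ out+=9
tell(0) @ H2 ⇒ log+=0
H0 returns 0
H1 returns [9, 0]
H2 returns ([9, 0], (0))
H3 returns [([9, 0], (0))]
= [([9, 0], (0))]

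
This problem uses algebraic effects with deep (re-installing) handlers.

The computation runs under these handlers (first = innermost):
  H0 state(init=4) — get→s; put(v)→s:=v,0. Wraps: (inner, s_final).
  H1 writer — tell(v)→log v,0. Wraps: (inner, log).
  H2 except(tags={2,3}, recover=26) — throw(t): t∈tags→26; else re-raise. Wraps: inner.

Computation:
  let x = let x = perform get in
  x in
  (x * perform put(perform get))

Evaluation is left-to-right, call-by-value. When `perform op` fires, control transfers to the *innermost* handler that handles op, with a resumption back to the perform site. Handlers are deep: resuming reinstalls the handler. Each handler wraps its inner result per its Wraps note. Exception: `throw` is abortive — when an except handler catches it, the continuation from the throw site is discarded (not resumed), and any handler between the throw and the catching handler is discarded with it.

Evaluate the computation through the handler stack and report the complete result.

Answer: ((0, 4), ())

Step-by-step:
get @ H0 ⇒ 4
get @ H0 ⇒ 4
put(4) @ H0 ⇒ s:=4
H0 returns (0, 4)
H1 returns ((0, 4), ())
H2 returns ((0, 4), ())
= ((0, 4), ())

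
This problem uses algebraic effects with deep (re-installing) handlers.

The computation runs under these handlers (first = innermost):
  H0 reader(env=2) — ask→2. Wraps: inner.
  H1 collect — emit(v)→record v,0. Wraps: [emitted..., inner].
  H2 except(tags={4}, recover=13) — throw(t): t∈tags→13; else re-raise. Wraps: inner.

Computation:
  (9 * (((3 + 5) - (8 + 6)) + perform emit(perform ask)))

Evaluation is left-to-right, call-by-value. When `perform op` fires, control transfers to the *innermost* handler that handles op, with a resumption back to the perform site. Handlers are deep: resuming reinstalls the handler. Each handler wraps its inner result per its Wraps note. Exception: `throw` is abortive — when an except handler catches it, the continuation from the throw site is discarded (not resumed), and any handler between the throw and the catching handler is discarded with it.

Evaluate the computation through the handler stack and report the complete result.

Answer: [2, -54]

Working:
ask @ H0 ⇒ 2
emit(2) @ H1 ⇒ out+=2
H0 returns -54
H1 returns [2, -54]
H2 returns [2, -54]
= [2, -54]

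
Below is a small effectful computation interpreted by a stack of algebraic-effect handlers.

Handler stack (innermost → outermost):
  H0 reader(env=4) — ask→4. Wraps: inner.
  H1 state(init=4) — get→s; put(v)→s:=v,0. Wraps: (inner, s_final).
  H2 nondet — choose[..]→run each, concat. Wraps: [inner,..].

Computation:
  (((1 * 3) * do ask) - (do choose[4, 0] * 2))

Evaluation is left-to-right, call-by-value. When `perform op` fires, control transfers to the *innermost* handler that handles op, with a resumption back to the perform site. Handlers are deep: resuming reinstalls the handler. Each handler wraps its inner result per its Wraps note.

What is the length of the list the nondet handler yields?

Answer: 2

Working:
ask @ H0 ⇒ 4
choose[4, 0] @ H2
  branch[0] choose=4:
    H0 returns 4
    H1 returns (4, 4)
    H2 returns [(4, 4)]
  branch[1] choose=0:
    H0 returns 12
    H1 returns (12, 4)
    H2 returns [(12, 4)]
= [(4, 4), (12, 4)]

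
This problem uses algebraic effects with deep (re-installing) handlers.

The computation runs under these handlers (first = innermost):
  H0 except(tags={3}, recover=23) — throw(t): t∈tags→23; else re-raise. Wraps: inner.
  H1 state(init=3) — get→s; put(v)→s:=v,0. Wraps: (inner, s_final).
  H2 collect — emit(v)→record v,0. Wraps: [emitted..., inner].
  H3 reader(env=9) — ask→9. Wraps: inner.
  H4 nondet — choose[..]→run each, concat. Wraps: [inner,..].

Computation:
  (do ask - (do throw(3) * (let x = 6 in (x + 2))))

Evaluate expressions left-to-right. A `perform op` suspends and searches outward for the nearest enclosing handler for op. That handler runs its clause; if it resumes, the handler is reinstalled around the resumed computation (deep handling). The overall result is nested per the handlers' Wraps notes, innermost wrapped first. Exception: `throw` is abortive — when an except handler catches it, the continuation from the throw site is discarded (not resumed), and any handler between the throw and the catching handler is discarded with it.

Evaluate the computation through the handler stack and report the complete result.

Step-by-step:
ask @ H3 ⇒ 9
throw(3) @ H0 caught ⇒ 23
H1 returns (23, 3)
H2 returns [(23, 3)]
H3 returns [(23, 3)]
H4 returns [[(23, 3)]]
= [[(23, 3)]]

Answer: [[(23, 3)]]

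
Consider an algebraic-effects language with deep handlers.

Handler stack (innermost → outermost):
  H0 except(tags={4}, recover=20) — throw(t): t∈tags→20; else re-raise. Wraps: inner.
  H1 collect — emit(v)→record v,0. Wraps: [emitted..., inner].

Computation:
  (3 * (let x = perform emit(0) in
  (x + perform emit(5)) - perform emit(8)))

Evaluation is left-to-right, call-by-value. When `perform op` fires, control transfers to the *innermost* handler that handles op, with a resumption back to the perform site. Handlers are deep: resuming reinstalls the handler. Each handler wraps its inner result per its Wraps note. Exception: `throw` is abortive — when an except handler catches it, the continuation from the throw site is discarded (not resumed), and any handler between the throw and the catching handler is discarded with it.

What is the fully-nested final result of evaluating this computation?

Working:
emit(0) @ H1 ⇒ out+=0
emit(5) @ H1 ⇒ out+=5
emit(8) @ H1 ⇒ out+=8
H0 returns 0
H1 returns [0, 5, 8, 0]
= [0, 5, 8, 0]

Answer: [0, 5, 8, 0]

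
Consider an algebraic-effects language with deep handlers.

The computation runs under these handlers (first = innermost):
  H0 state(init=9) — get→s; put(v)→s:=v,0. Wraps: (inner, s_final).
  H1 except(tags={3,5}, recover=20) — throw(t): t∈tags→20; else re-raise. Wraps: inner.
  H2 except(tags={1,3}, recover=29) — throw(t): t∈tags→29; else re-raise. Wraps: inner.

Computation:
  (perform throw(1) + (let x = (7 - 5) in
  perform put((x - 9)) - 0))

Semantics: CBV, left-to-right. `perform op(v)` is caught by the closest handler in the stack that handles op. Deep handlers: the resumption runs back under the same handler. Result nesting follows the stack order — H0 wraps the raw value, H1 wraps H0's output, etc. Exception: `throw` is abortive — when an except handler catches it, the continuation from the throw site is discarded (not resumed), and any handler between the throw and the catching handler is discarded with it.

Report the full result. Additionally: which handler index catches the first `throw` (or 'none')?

Working:
throw(1) @ H1 re-raised
throw(1) @ H2 caught ⇒ 29
= 29

Answer: 29 ; first throw caught by: H2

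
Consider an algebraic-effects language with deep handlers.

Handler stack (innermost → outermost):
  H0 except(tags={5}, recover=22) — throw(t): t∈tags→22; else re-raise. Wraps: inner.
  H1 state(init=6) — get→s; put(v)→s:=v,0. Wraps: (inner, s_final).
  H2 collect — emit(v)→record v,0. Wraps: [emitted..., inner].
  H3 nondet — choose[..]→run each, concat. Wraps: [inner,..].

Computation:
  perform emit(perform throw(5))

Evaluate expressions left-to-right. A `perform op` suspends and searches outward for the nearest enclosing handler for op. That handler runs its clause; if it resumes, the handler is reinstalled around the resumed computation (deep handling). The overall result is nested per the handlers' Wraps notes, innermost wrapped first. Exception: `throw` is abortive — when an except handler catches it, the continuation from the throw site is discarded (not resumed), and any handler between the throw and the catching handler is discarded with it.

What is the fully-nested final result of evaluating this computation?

Working:
throw(5) @ H0 caught ⇒ 22
H1 returns (22, 6)
H2 returns [(22, 6)]
H3 returns [[(22, 6)]]
= [[(22, 6)]]

Answer: [[(22, 6)]]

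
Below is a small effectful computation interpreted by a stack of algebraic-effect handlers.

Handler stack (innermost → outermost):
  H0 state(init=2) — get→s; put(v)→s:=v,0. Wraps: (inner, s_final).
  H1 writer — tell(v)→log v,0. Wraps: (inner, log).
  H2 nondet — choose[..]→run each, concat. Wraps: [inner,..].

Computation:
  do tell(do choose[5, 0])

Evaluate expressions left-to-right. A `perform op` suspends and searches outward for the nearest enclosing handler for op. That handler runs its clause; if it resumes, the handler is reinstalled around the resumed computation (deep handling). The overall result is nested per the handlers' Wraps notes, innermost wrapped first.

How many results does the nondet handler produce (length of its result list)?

Answer: 2

Evaluation trace:
choose[5, 0] @ H2
  branch[0] choose=5:
    tell(5) @ H1 ⇒ log+=5
    H0 returns (0, 2)
    H1 returns ((0, 2), (5))
    H2 returns [((0, 2), (5))]
  branch[1] choose=0:
    tell(0) @ H1 ⇒ log+=0
    H0 returns (0, 2)
    H1 returns ((0, 2), (0))
    H2 returns [((0, 2), (0))]
= [((0, 2), (5)), ((0, 2), (0))]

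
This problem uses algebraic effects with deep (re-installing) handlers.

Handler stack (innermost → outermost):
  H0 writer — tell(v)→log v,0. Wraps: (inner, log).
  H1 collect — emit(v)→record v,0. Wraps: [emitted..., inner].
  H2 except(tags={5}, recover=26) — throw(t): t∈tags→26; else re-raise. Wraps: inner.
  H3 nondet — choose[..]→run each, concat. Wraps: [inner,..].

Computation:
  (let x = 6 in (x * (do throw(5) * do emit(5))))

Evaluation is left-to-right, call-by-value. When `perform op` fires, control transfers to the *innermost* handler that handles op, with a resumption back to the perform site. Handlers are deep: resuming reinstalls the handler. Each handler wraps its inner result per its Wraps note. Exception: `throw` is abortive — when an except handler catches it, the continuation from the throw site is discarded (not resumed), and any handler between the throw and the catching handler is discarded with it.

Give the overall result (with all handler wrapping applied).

Answer: [26]

Working:
throw(5) @ H2 caught ⇒ 26
H3 returns [26]
= [26]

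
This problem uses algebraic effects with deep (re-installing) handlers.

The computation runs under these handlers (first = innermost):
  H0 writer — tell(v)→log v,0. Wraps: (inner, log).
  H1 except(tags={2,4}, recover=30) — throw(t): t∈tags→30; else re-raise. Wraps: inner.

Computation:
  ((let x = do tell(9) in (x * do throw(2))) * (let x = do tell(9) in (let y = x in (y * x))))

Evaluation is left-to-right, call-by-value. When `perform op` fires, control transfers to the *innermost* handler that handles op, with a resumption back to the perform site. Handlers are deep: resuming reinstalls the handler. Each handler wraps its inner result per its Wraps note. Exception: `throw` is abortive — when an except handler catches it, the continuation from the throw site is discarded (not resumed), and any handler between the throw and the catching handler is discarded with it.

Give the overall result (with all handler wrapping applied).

Answer: 30

Evaluation trace:
tell(9) @ H0 ⇒ log+=9
throw(2) @ H1 caught ⇒ 30
= 30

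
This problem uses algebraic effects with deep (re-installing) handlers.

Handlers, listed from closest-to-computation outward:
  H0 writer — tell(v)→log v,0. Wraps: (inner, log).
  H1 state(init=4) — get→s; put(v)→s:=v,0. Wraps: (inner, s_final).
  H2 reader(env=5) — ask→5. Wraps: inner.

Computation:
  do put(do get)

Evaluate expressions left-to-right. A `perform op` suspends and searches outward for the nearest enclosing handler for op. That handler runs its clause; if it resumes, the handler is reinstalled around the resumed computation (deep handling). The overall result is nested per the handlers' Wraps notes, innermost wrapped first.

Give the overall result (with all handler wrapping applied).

Evaluation trace:
get @ H1 ⇒ 4
put(4) @ H1 ⇒ s:=4
H0 returns (0, ())
H1 returns ((0, ()), 4)
H2 returns ((0, ()), 4)
= ((0, ()), 4)

Answer: ((0, ()), 4)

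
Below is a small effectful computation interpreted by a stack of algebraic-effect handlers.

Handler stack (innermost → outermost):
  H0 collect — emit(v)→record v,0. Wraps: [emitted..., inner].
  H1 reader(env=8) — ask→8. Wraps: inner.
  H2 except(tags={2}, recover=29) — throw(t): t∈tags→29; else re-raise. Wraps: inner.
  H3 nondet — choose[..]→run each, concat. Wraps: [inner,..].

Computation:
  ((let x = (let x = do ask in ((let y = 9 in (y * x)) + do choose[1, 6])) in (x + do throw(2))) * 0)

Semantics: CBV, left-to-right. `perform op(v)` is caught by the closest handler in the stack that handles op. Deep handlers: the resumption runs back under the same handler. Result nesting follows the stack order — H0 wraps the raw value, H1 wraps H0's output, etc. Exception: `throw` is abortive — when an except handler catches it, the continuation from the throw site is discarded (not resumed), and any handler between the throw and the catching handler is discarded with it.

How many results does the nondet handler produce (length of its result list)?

Answer: 2

Evaluation trace:
ask @ H1 ⇒ 8
choose[1, 6] @ H3
  branch[0] choose=1:
    throw(2) @ H2 caught ⇒ 29
    H3 returns [29]
  branch[1] choose=6:
    throw(2) @ H2 caught ⇒ 29
    H3 returns [29]
= [29, 29]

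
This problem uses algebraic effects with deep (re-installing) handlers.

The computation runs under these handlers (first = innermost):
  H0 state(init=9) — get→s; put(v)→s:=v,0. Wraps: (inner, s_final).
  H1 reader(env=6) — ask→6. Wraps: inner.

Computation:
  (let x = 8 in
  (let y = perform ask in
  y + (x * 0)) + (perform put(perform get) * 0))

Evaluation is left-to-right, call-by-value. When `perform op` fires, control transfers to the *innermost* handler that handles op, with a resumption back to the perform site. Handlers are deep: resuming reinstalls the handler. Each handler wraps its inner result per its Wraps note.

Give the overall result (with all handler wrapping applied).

Answer: (6, 9)

Evaluation trace:
ask @ H1 ⇒ 6
get @ H0 ⇒ 9
put(9) @ H0 ⇒ s:=9
H0 returns (6, 9)
H1 returns (6, 9)
= (6, 9)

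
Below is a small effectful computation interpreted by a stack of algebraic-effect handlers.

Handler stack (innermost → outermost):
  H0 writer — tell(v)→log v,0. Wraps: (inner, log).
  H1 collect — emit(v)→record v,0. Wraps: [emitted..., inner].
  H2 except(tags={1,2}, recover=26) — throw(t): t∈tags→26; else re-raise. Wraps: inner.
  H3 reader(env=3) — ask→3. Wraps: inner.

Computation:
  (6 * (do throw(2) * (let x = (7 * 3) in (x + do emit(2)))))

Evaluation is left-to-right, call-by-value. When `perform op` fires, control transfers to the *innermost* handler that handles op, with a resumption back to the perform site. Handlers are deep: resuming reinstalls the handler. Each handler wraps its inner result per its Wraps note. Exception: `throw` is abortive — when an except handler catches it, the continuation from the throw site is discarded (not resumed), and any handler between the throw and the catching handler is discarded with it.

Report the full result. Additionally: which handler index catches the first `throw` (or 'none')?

Working:
throw(2) @ H2 caught ⇒ 26
H3 returns 26
= 26

Answer: 26 ; first throw caught by: H2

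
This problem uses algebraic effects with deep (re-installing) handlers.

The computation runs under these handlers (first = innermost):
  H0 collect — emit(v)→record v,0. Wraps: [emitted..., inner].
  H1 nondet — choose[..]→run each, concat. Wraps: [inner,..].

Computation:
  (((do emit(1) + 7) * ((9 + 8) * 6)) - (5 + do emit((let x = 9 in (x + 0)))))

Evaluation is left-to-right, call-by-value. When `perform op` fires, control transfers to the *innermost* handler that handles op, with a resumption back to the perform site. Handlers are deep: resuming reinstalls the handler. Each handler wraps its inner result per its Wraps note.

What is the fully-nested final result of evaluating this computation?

Step-by-step:
emit(1) @ H0 ⇒ out+=1
emit(9) @ H0 ⇒ out+=9
H0 returns [1, 9, 709]
H1 returns [[1, 9, 709]]
= [[1, 9, 709]]

Answer: [[1, 9, 709]]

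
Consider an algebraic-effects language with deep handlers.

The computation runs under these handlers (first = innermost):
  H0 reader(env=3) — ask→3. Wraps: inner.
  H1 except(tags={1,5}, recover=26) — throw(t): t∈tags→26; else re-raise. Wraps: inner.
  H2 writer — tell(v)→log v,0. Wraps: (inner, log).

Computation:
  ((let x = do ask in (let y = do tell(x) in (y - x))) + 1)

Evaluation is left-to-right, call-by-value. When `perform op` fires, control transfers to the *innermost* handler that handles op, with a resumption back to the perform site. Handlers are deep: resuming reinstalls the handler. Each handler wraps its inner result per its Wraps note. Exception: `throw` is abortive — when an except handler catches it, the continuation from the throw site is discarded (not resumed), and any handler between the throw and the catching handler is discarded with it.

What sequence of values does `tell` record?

Step-by-step:
ask @ H0 ⇒ 3
tell(3) @ H2 ⇒ log+=3
H0 returns -2
H1 returns -2
H2 returns (-2, (3))
= (-2, (3))

Answer: (3)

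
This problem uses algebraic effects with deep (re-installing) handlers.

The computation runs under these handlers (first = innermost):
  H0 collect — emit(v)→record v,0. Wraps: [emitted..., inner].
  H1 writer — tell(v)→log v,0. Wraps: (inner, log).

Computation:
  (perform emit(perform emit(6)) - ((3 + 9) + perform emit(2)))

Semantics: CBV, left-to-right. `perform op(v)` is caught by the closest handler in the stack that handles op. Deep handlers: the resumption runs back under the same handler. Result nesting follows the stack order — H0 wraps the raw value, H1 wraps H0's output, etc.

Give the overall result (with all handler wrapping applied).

Answer: ([6, 0, 2, -12], ())

Step-by-step:
emit(6) @ H0 ⇒ out+=6
emit(0) @ H0 ⇒ out+=0
emit(2) @ H0 ⇒ out+=2
H0 returns [6, 0, 2, -12]
H1 returns ([6, 0, 2, -12], ())
= ([6, 0, 2, -12], ())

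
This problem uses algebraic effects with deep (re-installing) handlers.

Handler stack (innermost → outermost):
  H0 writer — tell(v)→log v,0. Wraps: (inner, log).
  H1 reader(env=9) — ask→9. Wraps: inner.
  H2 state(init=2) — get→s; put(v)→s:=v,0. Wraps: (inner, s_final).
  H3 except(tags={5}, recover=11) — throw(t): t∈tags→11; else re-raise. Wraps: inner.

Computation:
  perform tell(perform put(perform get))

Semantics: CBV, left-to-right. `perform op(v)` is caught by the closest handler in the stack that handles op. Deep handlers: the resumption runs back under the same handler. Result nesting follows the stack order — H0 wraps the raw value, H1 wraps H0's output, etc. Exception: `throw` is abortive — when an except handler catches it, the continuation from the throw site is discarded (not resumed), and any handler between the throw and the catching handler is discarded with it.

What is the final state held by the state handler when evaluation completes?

Working:
get @ H2 ⇒ 2
put(2) @ H2 ⇒ s:=2
tell(0) @ H0 ⇒ log+=0
H0 returns (0, (0))
H1 returns (0, (0))
H2 returns ((0, (0)), 2)
H3 returns ((0, (0)), 2)
= ((0, (0)), 2)

Answer: 2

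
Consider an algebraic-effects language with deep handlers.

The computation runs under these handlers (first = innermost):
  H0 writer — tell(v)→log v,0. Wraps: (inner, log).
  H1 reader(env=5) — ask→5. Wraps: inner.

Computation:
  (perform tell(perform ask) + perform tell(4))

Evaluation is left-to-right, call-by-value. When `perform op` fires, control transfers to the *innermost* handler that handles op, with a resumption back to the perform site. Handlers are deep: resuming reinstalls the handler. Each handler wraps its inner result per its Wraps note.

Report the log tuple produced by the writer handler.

Answer: (5, 4)

Step-by-step:
ask @ H1 ⇒ 5
tell(5) @ H0 ⇒ log+=5
tell(4) @ H0 ⇒ log+=4
H0 returns (0, (5, 4))
H1 returns (0, (5, 4))
= (0, (5, 4))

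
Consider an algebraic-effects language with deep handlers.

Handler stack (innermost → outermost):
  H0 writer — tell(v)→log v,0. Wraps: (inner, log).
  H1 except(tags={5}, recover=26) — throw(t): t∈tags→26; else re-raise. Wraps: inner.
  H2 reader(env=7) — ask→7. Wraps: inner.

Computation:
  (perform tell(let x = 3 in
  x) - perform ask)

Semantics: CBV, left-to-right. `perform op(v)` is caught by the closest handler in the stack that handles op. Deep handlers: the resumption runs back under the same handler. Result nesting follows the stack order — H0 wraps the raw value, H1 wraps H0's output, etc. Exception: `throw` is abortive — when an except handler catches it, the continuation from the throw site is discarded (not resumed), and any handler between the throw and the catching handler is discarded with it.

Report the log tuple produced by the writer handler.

Working:
tell(3) @ H0 ⇒ log+=3
ask @ H2 ⇒ 7
H0 returns (-7, (3))
H1 returns (-7, (3))
H2 returns (-7, (3))
= (-7, (3))

Answer: (3)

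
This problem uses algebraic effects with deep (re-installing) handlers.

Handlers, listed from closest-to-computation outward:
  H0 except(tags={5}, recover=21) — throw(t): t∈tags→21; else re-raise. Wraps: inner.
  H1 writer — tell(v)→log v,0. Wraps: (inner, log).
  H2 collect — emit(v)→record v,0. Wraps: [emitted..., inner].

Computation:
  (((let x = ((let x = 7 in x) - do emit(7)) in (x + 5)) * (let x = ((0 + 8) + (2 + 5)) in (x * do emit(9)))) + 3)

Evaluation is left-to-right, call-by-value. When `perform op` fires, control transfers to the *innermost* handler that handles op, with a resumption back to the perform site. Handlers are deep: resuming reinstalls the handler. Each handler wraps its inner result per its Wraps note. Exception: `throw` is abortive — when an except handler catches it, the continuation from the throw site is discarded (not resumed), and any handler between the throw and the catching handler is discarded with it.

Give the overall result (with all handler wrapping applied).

Answer: [7, 9, (3, ())]

Step-by-step:
emit(7) @ H2 ⇒ out+=7
emit(9) @ H2 ⇒ out+=9
H0 returns 3
H1 returns (3, ())
H2 returns [7, 9, (3, ())]
= [7, 9, (3, ())]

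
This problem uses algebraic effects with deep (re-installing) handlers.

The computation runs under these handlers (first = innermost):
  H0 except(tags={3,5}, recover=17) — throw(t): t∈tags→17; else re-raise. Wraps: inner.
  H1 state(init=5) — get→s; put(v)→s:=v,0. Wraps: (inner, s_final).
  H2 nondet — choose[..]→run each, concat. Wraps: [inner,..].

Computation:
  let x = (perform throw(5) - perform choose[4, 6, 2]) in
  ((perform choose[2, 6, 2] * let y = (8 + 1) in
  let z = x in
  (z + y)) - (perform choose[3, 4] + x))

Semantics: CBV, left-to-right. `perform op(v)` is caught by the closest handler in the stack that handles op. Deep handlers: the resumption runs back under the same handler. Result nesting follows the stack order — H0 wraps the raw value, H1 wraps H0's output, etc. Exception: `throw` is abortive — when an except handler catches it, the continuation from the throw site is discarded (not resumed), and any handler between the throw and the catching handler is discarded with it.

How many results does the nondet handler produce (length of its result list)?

Answer: 1

Evaluation trace:
throw(5) @ H0 caught ⇒ 17
H1 returns (17, 5)
H2 returns [(17, 5)]
= [(17, 5)]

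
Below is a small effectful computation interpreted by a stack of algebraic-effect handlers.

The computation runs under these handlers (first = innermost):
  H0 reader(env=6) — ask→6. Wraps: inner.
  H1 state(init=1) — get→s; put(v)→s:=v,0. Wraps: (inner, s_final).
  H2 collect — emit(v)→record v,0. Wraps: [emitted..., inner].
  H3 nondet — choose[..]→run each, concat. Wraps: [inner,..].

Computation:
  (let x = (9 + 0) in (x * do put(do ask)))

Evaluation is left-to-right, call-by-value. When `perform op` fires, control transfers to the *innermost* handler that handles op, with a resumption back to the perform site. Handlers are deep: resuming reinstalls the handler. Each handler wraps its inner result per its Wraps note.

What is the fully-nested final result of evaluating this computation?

Answer: [[(0, 6)]]

Evaluation trace:
ask @ H0 ⇒ 6
put(6) @ H1 ⇒ s:=6
H0 returns 0
H1 returns (0, 6)
H2 returns [(0, 6)]
H3 returns [[(0, 6)]]
= [[(0, 6)]]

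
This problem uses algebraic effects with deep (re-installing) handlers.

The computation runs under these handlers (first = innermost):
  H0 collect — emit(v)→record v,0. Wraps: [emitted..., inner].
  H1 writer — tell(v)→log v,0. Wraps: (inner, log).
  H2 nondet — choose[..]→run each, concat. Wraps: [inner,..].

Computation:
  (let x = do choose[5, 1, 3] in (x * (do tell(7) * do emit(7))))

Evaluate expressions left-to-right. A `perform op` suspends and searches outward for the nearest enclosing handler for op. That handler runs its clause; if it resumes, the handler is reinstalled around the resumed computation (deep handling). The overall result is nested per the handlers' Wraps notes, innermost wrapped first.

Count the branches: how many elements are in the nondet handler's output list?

Working:
choose[5, 1, 3] @ H2
  branch[0] choose=5:
    tell(7) @ H1 ⇒ log+=7
    emit(7) @ H0 ⇒ out+=7
    H0 returns [7, 0]
    H1 returns ([7, 0], (7))
    H2 returns [([7, 0], (7))]
  branch[1] choose=1:
    tell(7) @ H1 ⇒ log+=7
    emit(7) @ H0 ⇒ out+=7
    H0 returns [7, 0]
    H1 returns ([7, 0], (7))
    H2 returns [([7, 0], (7))]
  branch[2] choose=3:
    tell(7) @ H1 ⇒ log+=7
    emit(7) @ H0 ⇒ out+=7
    H0 returns [7, 0]
    H1 returns ([7, 0], (7))
    H2 returns [([7, 0], (7))]
= [([7, 0], (7)), ([7, 0], (7)), ([7, 0], (7))]

Answer: 3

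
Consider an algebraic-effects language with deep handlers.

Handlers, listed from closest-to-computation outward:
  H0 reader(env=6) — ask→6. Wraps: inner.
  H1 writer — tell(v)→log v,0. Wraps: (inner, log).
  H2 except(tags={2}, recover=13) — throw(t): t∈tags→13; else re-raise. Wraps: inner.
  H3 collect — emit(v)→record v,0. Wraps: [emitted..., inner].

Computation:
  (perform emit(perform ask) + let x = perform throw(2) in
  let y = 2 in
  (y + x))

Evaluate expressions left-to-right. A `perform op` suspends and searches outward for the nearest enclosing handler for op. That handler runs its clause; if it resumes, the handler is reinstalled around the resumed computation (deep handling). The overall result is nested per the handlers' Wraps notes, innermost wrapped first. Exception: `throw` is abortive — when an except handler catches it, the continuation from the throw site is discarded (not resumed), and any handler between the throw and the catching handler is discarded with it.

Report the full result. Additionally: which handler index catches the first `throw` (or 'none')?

Step-by-step:
ask @ H0 ⇒ 6
emit(6) @ H3 ⇒ out+=6
throw(2) @ H2 caught ⇒ 13
H3 returns [6, 13]
= [6, 13]

Answer: [6, 13] ; first throw caught by: H2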